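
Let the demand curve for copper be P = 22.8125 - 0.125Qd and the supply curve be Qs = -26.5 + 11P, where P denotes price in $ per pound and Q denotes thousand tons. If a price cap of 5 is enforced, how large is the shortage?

In direct form, Qd = 182.5 - 8P.
With P fixed at 5, quantity demanded is 142.5 and quantity supplied is 28.5.
Shortage = Qd - Qs = 142.5 - 28.5 = 114.

Shortage = 114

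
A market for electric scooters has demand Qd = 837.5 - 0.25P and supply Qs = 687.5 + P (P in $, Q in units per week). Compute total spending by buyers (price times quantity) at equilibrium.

The market clears where 837.5 - 0.25P = 687.5 + P. Rearranging, 1.25P = 150, hence P* = 120.
Substitute back: Q* = 837.5 - 0.25(120) = 807.5.
Total spending by buyers = P* × Q* = 120 × 807.5 = 96900.

Total spending by buyers = 96900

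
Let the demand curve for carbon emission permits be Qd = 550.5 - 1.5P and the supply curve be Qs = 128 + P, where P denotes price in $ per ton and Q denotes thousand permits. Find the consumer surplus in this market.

Consumer surplus = 29403

Equating demand and supply, 550.5 - 1.5P = 128 + P gives 2.5P = 422.5, so P* = 169.
Substitute back: Q* = 550.5 - 1.5(169) = 297.
Demand choke price (Qd = 0): P = 550.5/1.5 = 367. Consumer surplus = ½ × (367 - 169) × 297 = 29403.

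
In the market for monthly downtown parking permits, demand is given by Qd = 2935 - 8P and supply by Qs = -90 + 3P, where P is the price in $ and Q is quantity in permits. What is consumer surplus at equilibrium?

At equilibrium Qd = Qs, so 2935 - 8P = -90 + 3P; collecting terms, 3025 = 11P and P* = 275.
Plugging P* into demand: Q* = 2935 - 8(275) = 735.
Demand choke price (Qd = 0): P = 2935/8 = 366.875. Consumer surplus = ½ × (366.875 - 275) × 735 = 33764.0625.

Consumer surplus = 33764.0625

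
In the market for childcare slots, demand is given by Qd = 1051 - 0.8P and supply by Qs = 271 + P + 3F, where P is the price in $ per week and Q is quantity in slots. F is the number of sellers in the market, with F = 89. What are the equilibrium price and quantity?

P* = 285, Q* = 823

With F = 89, supply is Qs = 538 + P.
At equilibrium Qd = Qs, so 1051 - 0.8P = 538 + P; collecting terms, 513 = 1.8P and P* = 285.
Then Q* = 1051 - 0.8(285) = 823.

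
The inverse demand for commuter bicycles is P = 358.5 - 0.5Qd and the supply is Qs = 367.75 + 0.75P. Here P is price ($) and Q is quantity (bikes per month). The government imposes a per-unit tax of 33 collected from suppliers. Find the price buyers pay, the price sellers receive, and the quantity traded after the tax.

P_b = 136, P_s = 103, Q = 445

Rewriting in direct form: Qd = 717 - 2P.
With a tax of 33 on suppliers, they supply based on the net price P_s = P_b - 33, so Qs = 343 + 0.75P_b.
Equate demand and the shifted supply: 717 - 2P_b = 343 + 0.75P_b, giving 2.75P_b = 374, so P_b = 136.
Then P_s = 136 - 33 = 103 and Q = 717 - 2(136) = 445.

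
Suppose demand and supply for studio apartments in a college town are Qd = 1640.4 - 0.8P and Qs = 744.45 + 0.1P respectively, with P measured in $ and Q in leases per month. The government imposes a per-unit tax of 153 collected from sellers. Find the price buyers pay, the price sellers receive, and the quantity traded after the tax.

Sellers keep P_s = P_b - 153 per unit, so supply in terms of the buyer price is Qs = 729.15 + 0.1P_b.
Market clearing requires 1640.4 - 0.8P_b = 729.15 + 0.1P_b; hence 911.25 = 0.9P_b and P_b = 1012.5.
So P_s = 859.5 and the quantity traded is Q = 1640.4 - 0.8(1012.5) = 830.4.

P_b = 1012.5, P_s = 859.5, Q = 830.4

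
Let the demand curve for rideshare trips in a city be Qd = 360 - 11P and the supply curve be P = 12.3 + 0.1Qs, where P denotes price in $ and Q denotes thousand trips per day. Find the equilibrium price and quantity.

P* = 23, Q* = 107

Inverting to quantity form: Qs = -123 + 10P.
Set Qd = Qs: 360 - 11P = -123 + 10P, so 483 = 21P and P* = 23.
Plugging P* into demand: Q* = 360 - 11(23) = 107.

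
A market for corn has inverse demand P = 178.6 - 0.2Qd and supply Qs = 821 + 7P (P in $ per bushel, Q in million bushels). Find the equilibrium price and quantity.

In direct form, Qd = 893 - 5P.
Equating demand and supply, 893 - 5P = 821 + 7P gives 12P = 72, so P* = 6.
Substitute back: Q* = 893 - 5(6) = 863.

P* = 6, Q* = 863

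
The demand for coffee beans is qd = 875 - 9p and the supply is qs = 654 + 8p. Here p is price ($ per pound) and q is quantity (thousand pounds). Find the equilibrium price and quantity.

The market clears where 875 - 9p = 654 + 8p. Rearranging, 17p = 221, hence p* = 13.
Plugging p* into demand: q* = 875 - 9(13) = 758.

p* = 13, q* = 758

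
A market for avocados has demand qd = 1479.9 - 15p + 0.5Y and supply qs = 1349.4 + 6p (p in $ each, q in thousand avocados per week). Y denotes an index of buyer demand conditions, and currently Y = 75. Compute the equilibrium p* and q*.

p* = 8, q* = 1397.4

With Y = 75, demand is qd = 1517.4 - 15p.
The market clears where 1517.4 - 15p = 1349.4 + 6p. Rearranging, 21p = 168, hence p* = 8.
Plugging p* into demand: q* = 1517.4 - 15(8) = 1397.4.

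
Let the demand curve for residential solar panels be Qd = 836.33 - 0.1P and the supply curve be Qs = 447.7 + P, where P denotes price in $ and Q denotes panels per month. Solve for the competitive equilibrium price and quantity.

The market clears where 836.33 - 0.1P = 447.7 + P. Rearranging, 1.1P = 388.63, hence P* = 353.3.
Plugging P* into demand: Q* = 836.33 - 0.1(353.3) = 801.

P* = 353.3, Q* = 801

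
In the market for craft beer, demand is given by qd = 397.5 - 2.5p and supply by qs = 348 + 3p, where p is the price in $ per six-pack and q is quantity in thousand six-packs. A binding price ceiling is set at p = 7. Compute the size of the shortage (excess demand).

Shortage = 11

At p = 7: qd = 380 and qs = 369.
Shortage = qd - qs = 380 - 369 = 11.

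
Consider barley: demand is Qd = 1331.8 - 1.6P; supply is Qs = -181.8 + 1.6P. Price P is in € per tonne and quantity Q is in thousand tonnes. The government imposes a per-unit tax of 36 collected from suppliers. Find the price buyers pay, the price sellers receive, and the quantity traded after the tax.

The tax drives a wedge P_b - P_s = 36. Substituting P_s = P_b - 36 into supply: Qs = -239.4 + 1.6P_b.
Equate demand and the shifted supply: 1331.8 - 1.6P_b = -239.4 + 1.6P_b, giving 3.2P_b = 1571.2, so P_b = 491.
Then P_s = 491 - 36 = 455 and Q = 1331.8 - 1.6(491) = 546.2.

P_b = 491, P_s = 455, Q = 546.2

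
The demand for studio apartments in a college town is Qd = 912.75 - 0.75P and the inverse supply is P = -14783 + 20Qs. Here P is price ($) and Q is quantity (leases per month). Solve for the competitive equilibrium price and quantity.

Solving each curve for Q: Qs = 739.15 + 0.05P.
Equating demand and supply, 912.75 - 0.75P = 739.15 + 0.05P gives 0.8P = 173.6, so P* = 217.
From the demand curve, Q* = 912.75 - 0.75(217) = 750.

P* = 217, Q* = 750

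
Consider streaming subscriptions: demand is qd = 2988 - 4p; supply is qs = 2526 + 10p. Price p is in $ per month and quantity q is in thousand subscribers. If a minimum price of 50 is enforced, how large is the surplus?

Surplus = 238

With p fixed at 50, quantity demanded is 2788 and quantity supplied is 3026.
Surplus = qs - qd = 3026 - 2788 = 238.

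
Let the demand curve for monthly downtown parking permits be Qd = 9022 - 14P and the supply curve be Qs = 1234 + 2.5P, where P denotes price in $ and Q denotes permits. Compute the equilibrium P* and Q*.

P* = 472, Q* = 2414

At equilibrium Qd = Qs, so 9022 - 14P = 1234 + 2.5P; collecting terms, 7788 = 16.5P and P* = 472.
Then Q* = 9022 - 14(472) = 2414.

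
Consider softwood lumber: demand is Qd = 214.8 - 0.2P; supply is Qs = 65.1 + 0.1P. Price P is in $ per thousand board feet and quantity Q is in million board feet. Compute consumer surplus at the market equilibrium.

The market clears where 214.8 - 0.2P = 65.1 + 0.1P. Rearranging, 0.3P = 149.7, hence P* = 499.
Plugging P* into demand: Q* = 214.8 - 0.2(499) = 115.
Demand choke price (Qd = 0): P = 214.8/0.2 = 1074. Consumer surplus = ½ × (1074 - 499) × 115 = 33062.5.

Consumer surplus = 33062.5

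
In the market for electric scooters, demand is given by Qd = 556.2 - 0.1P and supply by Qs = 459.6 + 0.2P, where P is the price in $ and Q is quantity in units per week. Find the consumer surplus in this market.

Consumer surplus = 1372880

Set Qd = Qs: 556.2 - 0.1P = 459.6 + 0.2P, so 96.6 = 0.3P and P* = 322.
Substitute back: Q* = 556.2 - 0.1(322) = 524.
Demand choke price (Qd = 0): P = 556.2/0.1 = 5562. Consumer surplus = ½ × (5562 - 322) × 524 = 1372880.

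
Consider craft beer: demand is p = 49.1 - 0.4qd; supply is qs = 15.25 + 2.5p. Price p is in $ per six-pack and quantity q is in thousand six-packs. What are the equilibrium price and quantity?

In direct form, qd = 122.75 - 2.5p.
At equilibrium qd = qs, so 122.75 - 2.5p = 15.25 + 2.5p; collecting terms, 107.5 = 5p and p* = 21.5.
Substitute back: q* = 122.75 - 2.5(21.5) = 69.

p* = 21.5, q* = 69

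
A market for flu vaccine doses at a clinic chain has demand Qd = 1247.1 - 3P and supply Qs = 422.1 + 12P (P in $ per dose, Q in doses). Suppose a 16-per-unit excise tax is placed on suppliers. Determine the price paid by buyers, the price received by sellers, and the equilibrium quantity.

Suppliers keep P_s = P_b - 16 per unit, so supply in terms of the buyer price is Qs = 230.1 + 12P_b.
Market clearing requires 1247.1 - 3P_b = 230.1 + 12P_b; hence 1017 = 15P_b and P_b = 67.8.
Then P_s = 67.8 - 16 = 51.8 and Q = 1247.1 - 3(67.8) = 1043.7.

P_b = 67.8, P_s = 51.8, Q = 1043.7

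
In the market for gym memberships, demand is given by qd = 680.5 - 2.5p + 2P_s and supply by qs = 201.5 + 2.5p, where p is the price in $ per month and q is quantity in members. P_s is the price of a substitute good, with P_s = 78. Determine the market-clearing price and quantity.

p* = 127, q* = 519

With P_s = 78, demand is qd = 836.5 - 2.5p.
Equating demand and supply, 836.5 - 2.5p = 201.5 + 2.5p gives 5p = 635, so p* = 127.
Substitute back: q* = 836.5 - 2.5(127) = 519.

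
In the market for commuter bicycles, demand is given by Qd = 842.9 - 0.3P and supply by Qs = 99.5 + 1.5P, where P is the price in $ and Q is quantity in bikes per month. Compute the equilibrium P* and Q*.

P* = 413, Q* = 719

The market clears where 842.9 - 0.3P = 99.5 + 1.5P. Rearranging, 1.8P = 743.4, hence P* = 413.
Then Q* = 842.9 - 0.3(413) = 719.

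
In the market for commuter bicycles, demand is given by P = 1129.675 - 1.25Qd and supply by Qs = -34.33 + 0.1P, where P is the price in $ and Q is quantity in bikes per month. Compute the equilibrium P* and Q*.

P* = 1042.3, Q* = 69.9

In direct form, Qd = 903.74 - 0.8P.
Equating demand and supply, 903.74 - 0.8P = -34.33 + 0.1P gives 0.9P = 938.07, so P* = 1042.3.
Then Q* = 903.74 - 0.8(1042.3) = 69.9.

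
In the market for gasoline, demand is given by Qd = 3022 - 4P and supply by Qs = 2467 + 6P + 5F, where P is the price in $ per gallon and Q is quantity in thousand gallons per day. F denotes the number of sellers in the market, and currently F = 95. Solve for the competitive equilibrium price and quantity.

P* = 8, Q* = 2990

With F = 95, supply is Qs = 2942 + 6P.
The market clears where 3022 - 4P = 2942 + 6P. Rearranging, 10P = 80, hence P* = 8.
Substitute back: Q* = 3022 - 4(8) = 2990.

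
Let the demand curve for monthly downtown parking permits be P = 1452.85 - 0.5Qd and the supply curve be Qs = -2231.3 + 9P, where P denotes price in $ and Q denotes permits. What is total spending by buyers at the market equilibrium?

Solving each curve for Q: Qd = 2905.7 - 2P.
Equating demand and supply, 2905.7 - 2P = -2231.3 + 9P gives 11P = 5137, so P* = 467.
Substitute back: Q* = 2905.7 - 2(467) = 1971.7.
Total spending by buyers = P* × Q* = 467 × 1971.7 = 920783.9.

Total spending by buyers = 920783.9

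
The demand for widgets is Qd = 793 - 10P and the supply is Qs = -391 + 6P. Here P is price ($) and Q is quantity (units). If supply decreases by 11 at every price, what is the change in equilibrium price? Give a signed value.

ΔP = 0.6875

Equating demand and supply, 793 - 10P = -391 + 6P gives 16P = 1184, so P* = 74.
From the demand curve, Q* = 793 - 10(74) = 53.
After the shift, supply is Qs = -402 + 6P.
Re-solving, 16P = 1195 gives P = 74.6875 and Q = 46.125.
ΔP = 74.6875 - 74 = 0.6875.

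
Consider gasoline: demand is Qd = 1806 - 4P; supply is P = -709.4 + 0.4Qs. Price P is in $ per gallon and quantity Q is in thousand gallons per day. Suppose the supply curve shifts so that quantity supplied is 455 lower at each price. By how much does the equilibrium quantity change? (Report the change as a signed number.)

ΔQ = -280

Inverting to quantity form: Qs = 1773.5 + 2.5P.
At equilibrium Qd = Qs, so 1806 - 4P = 1773.5 + 2.5P; collecting terms, 32.5 = 6.5P and P* = 5.
Substitute back: Q* = 1806 - 4(5) = 1786.
After the shift, supply is Qs = 1318.5 + 2.5P.
Re-solving, 6.5P = 487.5 gives P = 75 and Q = 1506.
ΔQ = 1506 - 1786 = -280.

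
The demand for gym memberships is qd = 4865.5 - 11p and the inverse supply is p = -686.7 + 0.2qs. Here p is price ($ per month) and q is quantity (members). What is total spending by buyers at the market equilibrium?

Solving each curve for q: qs = 3433.5 + 5p.
Equating demand and supply, 4865.5 - 11p = 3433.5 + 5p gives 16p = 1432, so p* = 89.5.
Plugging p* into demand: q* = 4865.5 - 11(89.5) = 3881.
Total spending by buyers = p* × q* = 89.5 × 3881 = 347349.5.

Total spending by buyers = 347349.5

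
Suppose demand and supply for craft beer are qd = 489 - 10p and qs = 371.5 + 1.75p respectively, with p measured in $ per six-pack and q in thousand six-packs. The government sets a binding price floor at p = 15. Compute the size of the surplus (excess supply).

Evaluating both curves at the floor price 15 gives qd = 339, qs = 397.75.
Surplus = qs - qd = 397.75 - 339 = 58.75.

Surplus = 58.75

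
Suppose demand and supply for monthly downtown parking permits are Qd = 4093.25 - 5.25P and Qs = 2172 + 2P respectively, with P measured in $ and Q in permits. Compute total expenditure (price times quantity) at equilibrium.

The market clears where 4093.25 - 5.25P = 2172 + 2P. Rearranging, 7.25P = 1921.25, hence P* = 265.
From the demand curve, Q* = 4093.25 - 5.25(265) = 2702.
Total expenditure = P* × Q* = 265 × 2702 = 716030.

Total expenditure = 716030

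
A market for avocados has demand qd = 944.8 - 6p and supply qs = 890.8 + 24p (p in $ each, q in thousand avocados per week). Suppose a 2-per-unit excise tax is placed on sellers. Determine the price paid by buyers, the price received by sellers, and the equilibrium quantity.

Sellers keep p_s = p_b - 2 per unit, so supply in terms of the buyer price is qs = 842.8 + 24p_b.
Set qd = qs: 944.8 - 6p_b = 842.8 + 24p_b, so 102 = 30p_b and p_b = 3.4.
So p_s = 1.4 and the quantity traded is q = 944.8 - 6(3.4) = 924.4.

p_b = 3.4, p_s = 1.4, q = 924.4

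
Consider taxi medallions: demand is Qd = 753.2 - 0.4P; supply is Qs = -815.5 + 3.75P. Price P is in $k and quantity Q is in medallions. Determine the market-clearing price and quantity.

P* = 378, Q* = 602

The market clears where 753.2 - 0.4P = -815.5 + 3.75P. Rearranging, 4.15P = 1568.7, hence P* = 378.
Plugging P* into demand: Q* = 753.2 - 0.4(378) = 602.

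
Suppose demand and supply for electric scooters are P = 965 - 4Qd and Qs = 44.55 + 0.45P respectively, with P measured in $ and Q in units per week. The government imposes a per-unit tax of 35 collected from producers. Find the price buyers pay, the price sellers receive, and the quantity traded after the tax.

P_b = 303.5, P_s = 268.5, Q = 165.375

Solving each curve for Q: Qd = 241.25 - 0.25P.
Producers keep P_s = P_b - 35 per unit, so supply in terms of the buyer price is Qs = 28.8 + 0.45P_b.
Equate demand and the shifted supply: 241.25 - 0.25P_b = 28.8 + 0.45P_b, giving 0.7P_b = 212.45, so P_b = 303.5.
Then P_s = 303.5 - 35 = 268.5 and Q = 241.25 - 0.25(303.5) = 165.375.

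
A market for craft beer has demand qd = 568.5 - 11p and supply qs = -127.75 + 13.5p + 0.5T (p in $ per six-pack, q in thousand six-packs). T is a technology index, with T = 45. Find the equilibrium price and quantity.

p* = 27.5, q* = 266

With T = 45, supply is qs = -105.25 + 13.5p.
Equating demand and supply, 568.5 - 11p = -105.25 + 13.5p gives 24.5p = 673.75, so p* = 27.5.
Substitute back: q* = 568.5 - 11(27.5) = 266.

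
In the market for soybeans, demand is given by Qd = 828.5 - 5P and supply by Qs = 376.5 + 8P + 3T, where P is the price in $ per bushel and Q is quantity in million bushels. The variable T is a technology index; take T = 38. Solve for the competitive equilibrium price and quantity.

P* = 26, Q* = 698.5

With T = 38, supply is Qs = 490.5 + 8P.
The market clears where 828.5 - 5P = 490.5 + 8P. Rearranging, 13P = 338, hence P* = 26.
From the demand curve, Q* = 828.5 - 5(26) = 698.5.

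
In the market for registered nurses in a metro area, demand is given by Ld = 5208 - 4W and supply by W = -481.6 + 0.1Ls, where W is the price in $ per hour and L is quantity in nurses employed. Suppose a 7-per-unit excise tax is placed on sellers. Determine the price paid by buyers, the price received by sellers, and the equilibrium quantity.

W_b = 33, W_s = 26, L = 5076

Inverting to quantity form: Ls = 4816 + 10W.
With a tax of 7 on sellers, they supply based on the net price W_s = W_b - 7, so Ls = 4746 + 10W_b.
Equate demand and the shifted supply: 5208 - 4W_b = 4746 + 10W_b, giving 14W_b = 462, so W_b = 33.
So W_s = 26 and the quantity traded is L = 5208 - 4(33) = 5076.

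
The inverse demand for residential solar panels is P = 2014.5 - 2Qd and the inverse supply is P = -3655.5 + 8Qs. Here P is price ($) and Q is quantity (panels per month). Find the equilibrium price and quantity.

Solving each curve for Q: Qd = 1007.25 - 0.5P and Qs = 456.9375 + 0.125P.
Set Qd = Qs: 1007.25 - 0.5P = 456.9375 + 0.125P, so 550.3125 = 0.625P and P* = 880.5.
Plugging P* into demand: Q* = 1007.25 - 0.5(880.5) = 567.

P* = 880.5, Q* = 567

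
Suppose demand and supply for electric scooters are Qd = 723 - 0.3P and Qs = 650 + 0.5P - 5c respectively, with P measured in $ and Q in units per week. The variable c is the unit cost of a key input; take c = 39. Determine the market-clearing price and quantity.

P* = 335, Q* = 622.5

With c = 39, supply is Qs = 455 + 0.5P.
The market clears where 723 - 0.3P = 455 + 0.5P. Rearranging, 0.8P = 268, hence P* = 335.
Plugging P* into demand: Q* = 723 - 0.3(335) = 622.5.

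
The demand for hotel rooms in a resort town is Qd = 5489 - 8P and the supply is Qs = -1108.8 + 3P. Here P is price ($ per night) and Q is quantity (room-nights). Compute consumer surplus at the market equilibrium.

Consumer surplus = 29808.0225

The market clears where 5489 - 8P = -1108.8 + 3P. Rearranging, 11P = 6597.8, hence P* = 599.8.
Plugging P* into demand: Q* = 5489 - 8(599.8) = 690.6.
Demand choke price (Qd = 0): P = 5489/8 = 686.125. Consumer surplus = ½ × (686.125 - 599.8) × 690.6 = 29808.0225.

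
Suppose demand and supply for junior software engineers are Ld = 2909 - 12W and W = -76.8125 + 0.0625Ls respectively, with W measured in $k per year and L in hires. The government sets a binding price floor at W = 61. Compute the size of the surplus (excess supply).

Surplus = 28

Solving each curve for L: Ls = 1229 + 16W.
Evaluating both curves at the floor price 61 gives Ld = 2177, Ls = 2205.
Surplus = Ls - Ld = 2205 - 2177 = 28.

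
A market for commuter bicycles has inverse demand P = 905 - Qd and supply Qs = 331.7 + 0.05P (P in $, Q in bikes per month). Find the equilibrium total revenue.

Solving each curve for Q: Qd = 905 - P.
Equating demand and supply, 905 - P = 331.7 + 0.05P gives 1.05P = 573.3, so P* = 546.
From the demand curve, Q* = 905 - 546 = 359.
Total revenue = P* × Q* = 546 × 359 = 196014.

Total revenue = 196014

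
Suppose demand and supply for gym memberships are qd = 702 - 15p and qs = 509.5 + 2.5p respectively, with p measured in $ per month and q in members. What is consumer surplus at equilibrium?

Consumer surplus = 9612.3

The market clears where 702 - 15p = 509.5 + 2.5p. Rearranging, 17.5p = 192.5, hence p* = 11.
Substitute back: q* = 702 - 15(11) = 537.
Demand choke price (qd = 0): p = 702/15 = 46.8. Consumer surplus = ½ × (46.8 - 11) × 537 = 9612.3.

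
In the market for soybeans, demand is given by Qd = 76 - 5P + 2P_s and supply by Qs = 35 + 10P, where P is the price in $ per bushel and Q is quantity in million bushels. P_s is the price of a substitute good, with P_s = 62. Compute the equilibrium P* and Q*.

With P_s = 62, demand is Qd = 200 - 5P.
Set Qd = Qs: 200 - 5P = 35 + 10P, so 165 = 15P and P* = 11.
Substitute back: Q* = 200 - 5(11) = 145.

P* = 11, Q* = 145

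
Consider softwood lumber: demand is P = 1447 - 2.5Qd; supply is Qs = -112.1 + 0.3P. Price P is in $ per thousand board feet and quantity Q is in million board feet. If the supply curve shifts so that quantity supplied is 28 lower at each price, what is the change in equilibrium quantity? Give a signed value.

ΔQ = -16

Solving each curve for Q: Qd = 578.8 - 0.4P.
Set Qd = Qs: 578.8 - 0.4P = -112.1 + 0.3P, so 690.9 = 0.7P and P* = 987.
Plugging P* into demand: Q* = 578.8 - 0.4(987) = 184.
After the shift, supply is Qs = -140.1 + 0.3P.
New equilibrium: 718.9 = 0.7P, so P = 1027 and Q = 168.
ΔQ = 168 - 184 = -16.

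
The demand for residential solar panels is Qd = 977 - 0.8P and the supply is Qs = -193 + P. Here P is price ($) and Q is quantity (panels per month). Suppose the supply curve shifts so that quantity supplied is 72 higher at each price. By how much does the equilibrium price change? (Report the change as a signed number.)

ΔP = -40

The market clears where 977 - 0.8P = -193 + P. Rearranging, 1.8P = 1170, hence P* = 650.
Plugging P* into demand: Q* = 977 - 0.8(650) = 457.
After the shift, supply is Qs = -121 + P.
Re-solving, 1.8P = 1098 gives P = 610 and Q = 489.
ΔP = 610 - 650 = -40.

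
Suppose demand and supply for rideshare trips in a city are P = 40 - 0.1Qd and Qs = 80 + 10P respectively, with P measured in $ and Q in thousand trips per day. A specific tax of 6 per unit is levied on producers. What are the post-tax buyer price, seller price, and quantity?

Solving each curve for Q: Qd = 400 - 10P.
With a tax of 6 on producers, they supply based on the net price P_s = P_b - 6, so Qs = 20 + 10P_b.
Equate demand and the shifted supply: 400 - 10P_b = 20 + 10P_b, giving 20P_b = 380, so P_b = 19.
Then P_s = 19 - 6 = 13 and Q = 400 - 10(19) = 210.

P_b = 19, P_s = 13, Q = 210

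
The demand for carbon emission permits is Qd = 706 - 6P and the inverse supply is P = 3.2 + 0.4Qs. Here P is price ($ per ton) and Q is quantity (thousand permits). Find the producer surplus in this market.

Inverting to quantity form: Qs = -8 + 2.5P.
Set Qd = Qs: 706 - 6P = -8 + 2.5P, so 714 = 8.5P and P* = 84.
Substitute back: Q* = 706 - 6(84) = 202.
Supply choke price (Qs = 0): P = 3.2. Producer surplus = ½ × (84 - 3.2) × 202 = 8160.8.

Producer surplus = 8160.8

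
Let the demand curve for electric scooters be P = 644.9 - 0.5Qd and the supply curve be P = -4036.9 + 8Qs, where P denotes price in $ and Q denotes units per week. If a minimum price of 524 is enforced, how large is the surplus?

Surplus = 328.3125

Rewriting in direct form: Qd = 1289.8 - 2P and Qs = 504.6125 + 0.125P.
Evaluating both curves at the floor price 524 gives Qd = 241.8, Qs = 570.1125.
Surplus = Qs - Qd = 570.1125 - 241.8 = 328.3125.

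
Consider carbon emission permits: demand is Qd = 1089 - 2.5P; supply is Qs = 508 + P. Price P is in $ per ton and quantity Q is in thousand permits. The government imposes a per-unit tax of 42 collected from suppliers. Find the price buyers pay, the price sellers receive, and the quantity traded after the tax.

With a tax of 42 on suppliers, they supply based on the net price P_s = P_b - 42, so Qs = 466 + P_b.
Equate demand and the shifted supply: 1089 - 2.5P_b = 466 + P_b, giving 3.5P_b = 623, so P_b = 178.
Then P_s = 178 - 42 = 136 and Q = 1089 - 2.5(178) = 644.

P_b = 178, P_s = 136, Q = 644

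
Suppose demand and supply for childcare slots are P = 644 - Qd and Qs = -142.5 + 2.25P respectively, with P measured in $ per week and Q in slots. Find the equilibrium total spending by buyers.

Solving each curve for Q: Qd = 644 - P.
The market clears where 644 - P = -142.5 + 2.25P. Rearranging, 3.25P = 786.5, hence P* = 242.
From the demand curve, Q* = 644 - 242 = 402.
Total spending by buyers = P* × Q* = 242 × 402 = 97284.

Total spending by buyers = 97284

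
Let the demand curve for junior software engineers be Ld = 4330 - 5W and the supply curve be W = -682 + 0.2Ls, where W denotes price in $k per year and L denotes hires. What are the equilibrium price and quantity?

W* = 92, L* = 3870

Inverting to quantity form: Ls = 3410 + 5W.
Equating demand and supply, 4330 - 5W = 3410 + 5W gives 10W = 920, so W* = 92.
From the demand curve, L* = 4330 - 5(92) = 3870.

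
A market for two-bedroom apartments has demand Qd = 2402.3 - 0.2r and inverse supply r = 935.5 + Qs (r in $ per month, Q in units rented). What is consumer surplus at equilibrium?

In direct form, Qs = -935.5 + r.
At equilibrium Qd = Qs, so 2402.3 - 0.2r = -935.5 + r; collecting terms, 3337.8 = 1.2r and r* = 2781.5.
Then Q* = 2402.3 - 0.2(2781.5) = 1846.
Demand choke price (Qd = 0): r = 2402.3/0.2 = 12011.5. Consumer surplus = ½ × (12011.5 - 2781.5) × 1846 = 8519290.

Consumer surplus = 8519290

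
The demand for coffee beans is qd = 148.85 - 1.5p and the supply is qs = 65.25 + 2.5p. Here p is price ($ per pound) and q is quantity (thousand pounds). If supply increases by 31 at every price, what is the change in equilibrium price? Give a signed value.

Set qd = qs: 148.85 - 1.5p = 65.25 + 2.5p, so 83.6 = 4p and p* = 20.9.
From the demand curve, q* = 148.85 - 1.5(20.9) = 117.5.
After the shift, supply is qs = 96.25 + 2.5p.
Re-solving, 4p = 52.6 gives p = 13.15 and q = 129.125.
Δp = 13.15 - 20.9 = -7.75.

Δp = -7.75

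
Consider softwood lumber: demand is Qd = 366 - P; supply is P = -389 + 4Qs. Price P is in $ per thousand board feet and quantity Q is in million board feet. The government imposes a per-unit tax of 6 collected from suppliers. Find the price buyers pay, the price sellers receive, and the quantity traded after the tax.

P_b = 216.2, P_s = 210.2, Q = 149.8

Inverting to quantity form: Qs = 97.25 + 0.25P.
Suppliers keep P_s = P_b - 6 per unit, so supply in terms of the buyer price is Qs = 95.75 + 0.25P_b.
Market clearing requires 366 - P_b = 95.75 + 0.25P_b; hence 270.25 = 1.25P_b and P_b = 216.2.
So P_s = 210.2 and the quantity traded is Q = 366 - 216.2 = 149.8.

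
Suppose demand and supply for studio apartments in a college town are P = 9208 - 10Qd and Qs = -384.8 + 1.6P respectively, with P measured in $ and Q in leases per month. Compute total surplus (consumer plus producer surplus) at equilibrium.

In direct form, Qd = 920.8 - 0.1P.
The market clears where 920.8 - 0.1P = -384.8 + 1.6P. Rearranging, 1.7P = 1305.6, hence P* = 768.
Plugging P* into demand: Q* = 920.8 - 0.1(768) = 844.
Demand choke price = 9208; supply choke price = 240.5. CS = ½(9208 - 768)(844) = 3561680; PS = ½(768 - 240.5)(844) = 222605. Total surplus = 3784285.

Total surplus = 3784285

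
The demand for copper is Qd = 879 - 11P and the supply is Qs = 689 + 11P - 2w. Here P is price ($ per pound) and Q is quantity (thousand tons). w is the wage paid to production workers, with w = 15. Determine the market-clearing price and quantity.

P* = 10, Q* = 769

With w = 15, supply is Qs = 659 + 11P.
Set Qd = Qs: 879 - 11P = 659 + 11P, so 220 = 22P and P* = 10.
From the demand curve, Q* = 879 - 11(10) = 769.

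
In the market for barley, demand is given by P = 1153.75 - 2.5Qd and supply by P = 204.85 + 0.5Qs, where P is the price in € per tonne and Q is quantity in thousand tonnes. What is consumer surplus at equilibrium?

Inverting to quantity form: Qd = 461.5 - 0.4P and Qs = -409.7 + 2P.
Set Qd = Qs: 461.5 - 0.4P = -409.7 + 2P, so 871.2 = 2.4P and P* = 363.
Substitute back: Q* = 461.5 - 0.4(363) = 316.3.
Demand choke price (Qd = 0): P = 461.5/0.4 = 1153.75. Consumer surplus = ½ × (1153.75 - 363) × 316.3 = 125057.1125.

Consumer surplus = 125057.1125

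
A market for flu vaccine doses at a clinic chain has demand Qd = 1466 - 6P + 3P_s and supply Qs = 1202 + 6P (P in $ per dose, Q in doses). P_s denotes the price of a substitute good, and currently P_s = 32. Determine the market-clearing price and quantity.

With P_s = 32, demand is Qd = 1562 - 6P.
At equilibrium Qd = Qs, so 1562 - 6P = 1202 + 6P; collecting terms, 360 = 12P and P* = 30.
Plugging P* into demand: Q* = 1562 - 6(30) = 1382.

P* = 30, Q* = 1382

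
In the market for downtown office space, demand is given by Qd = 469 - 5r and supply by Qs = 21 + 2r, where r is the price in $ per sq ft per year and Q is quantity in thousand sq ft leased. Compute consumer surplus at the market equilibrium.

Consumer surplus = 2220.1

Set Qd = Qs: 469 - 5r = 21 + 2r, so 448 = 7r and r* = 64.
From the demand curve, Q* = 469 - 5(64) = 149.
Demand choke price (Qd = 0): r = 469/5 = 93.8. Consumer surplus = ½ × (93.8 - 64) × 149 = 2220.1.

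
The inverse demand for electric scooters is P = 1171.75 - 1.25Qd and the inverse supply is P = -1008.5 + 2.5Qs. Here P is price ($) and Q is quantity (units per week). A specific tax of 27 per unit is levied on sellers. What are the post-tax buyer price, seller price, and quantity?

In direct form, Qd = 937.4 - 0.8P and Qs = 403.4 + 0.4P.
Sellers keep P_s = P_b - 27 per unit, so supply in terms of the buyer price is Qs = 392.6 + 0.4P_b.
Equate demand and the shifted supply: 937.4 - 0.8P_b = 392.6 + 0.4P_b, giving 1.2P_b = 544.8, so P_b = 454.
Then P_s = 454 - 27 = 427 and Q = 937.4 - 0.8(454) = 574.2.

P_b = 454, P_s = 427, Q = 574.2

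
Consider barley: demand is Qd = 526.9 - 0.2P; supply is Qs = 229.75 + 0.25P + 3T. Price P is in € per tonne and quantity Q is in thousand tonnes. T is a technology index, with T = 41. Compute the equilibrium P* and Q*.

With T = 41, supply is Qs = 352.75 + 0.25P.
Equating demand and supply, 526.9 - 0.2P = 352.75 + 0.25P gives 0.45P = 174.15, so P* = 387.
Plugging P* into demand: Q* = 526.9 - 0.2(387) = 449.5.

P* = 387, Q* = 449.5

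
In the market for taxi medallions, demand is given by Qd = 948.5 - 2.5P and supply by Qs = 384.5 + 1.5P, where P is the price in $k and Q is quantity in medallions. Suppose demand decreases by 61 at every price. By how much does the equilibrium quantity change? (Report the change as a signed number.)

At equilibrium Qd = Qs, so 948.5 - 2.5P = 384.5 + 1.5P; collecting terms, 564 = 4P and P* = 141.
From the demand curve, Q* = 948.5 - 2.5(141) = 596.
After the shift, demand is Qd = 887.5 - 2.5P.
Re-solving, 4P = 503 gives P = 125.75 and Q = 573.125.
ΔQ = 573.125 - 596 = -22.875.

ΔQ = -22.875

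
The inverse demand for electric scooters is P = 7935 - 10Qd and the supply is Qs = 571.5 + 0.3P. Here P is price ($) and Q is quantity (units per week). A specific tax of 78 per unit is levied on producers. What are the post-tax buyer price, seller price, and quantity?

In direct form, Qd = 793.5 - 0.1P.
The tax drives a wedge P_b - P_s = 78. Substituting P_s = P_b - 78 into supply: Qs = 548.1 + 0.3P_b.
Set Qd = Qs: 793.5 - 0.1P_b = 548.1 + 0.3P_b, so 245.4 = 0.4P_b and P_b = 613.5.
Then P_s = 613.5 - 78 = 535.5 and Q = 793.5 - 0.1(613.5) = 732.15.

P_b = 613.5, P_s = 535.5, Q = 732.15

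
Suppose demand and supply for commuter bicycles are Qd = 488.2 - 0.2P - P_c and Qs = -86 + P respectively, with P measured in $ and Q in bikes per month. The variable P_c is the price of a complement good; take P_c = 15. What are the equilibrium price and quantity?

With P_c = 15, demand is Qd = 473.2 - 0.2P.
Equating demand and supply, 473.2 - 0.2P = -86 + P gives 1.2P = 559.2, so P* = 466.
Substitute back: Q* = 473.2 - 0.2(466) = 380.

P* = 466, Q* = 380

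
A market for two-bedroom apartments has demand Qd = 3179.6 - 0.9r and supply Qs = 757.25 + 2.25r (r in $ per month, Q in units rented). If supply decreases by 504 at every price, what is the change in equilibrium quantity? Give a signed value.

ΔQ = -144

The market clears where 3179.6 - 0.9r = 757.25 + 2.25r. Rearranging, 3.15r = 2422.35, hence r* = 769.
From the demand curve, Q* = 3179.6 - 0.9(769) = 2487.5.
After the shift, supply is Qs = 253.25 + 2.25r.
Re-solving, 3.15r = 2926.35 gives r = 929 and Q = 2343.5.
ΔQ = 2343.5 - 2487.5 = -144.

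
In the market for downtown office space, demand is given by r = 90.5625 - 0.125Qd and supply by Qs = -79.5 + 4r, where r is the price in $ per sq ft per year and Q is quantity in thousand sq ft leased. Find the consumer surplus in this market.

Consumer surplus = 2220.765625

Solving each curve for Q: Qd = 724.5 - 8r.
At equilibrium Qd = Qs, so 724.5 - 8r = -79.5 + 4r; collecting terms, 804 = 12r and r* = 67.
Then Q* = 724.5 - 8(67) = 188.5.
Demand choke price (Qd = 0): r = 724.5/8 = 90.5625. Consumer surplus = ½ × (90.5625 - 67) × 188.5 = 2220.765625.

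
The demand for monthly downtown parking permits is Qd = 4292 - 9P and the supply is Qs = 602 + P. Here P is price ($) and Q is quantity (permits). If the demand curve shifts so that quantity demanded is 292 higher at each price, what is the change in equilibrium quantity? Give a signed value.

At equilibrium Qd = Qs, so 4292 - 9P = 602 + P; collecting terms, 3690 = 10P and P* = 369.
Substitute back: Q* = 4292 - 9(369) = 971.
After the shift, demand is Qd = 4584 - 9P.
Re-solving, 10P = 3982 gives P = 398.2 and Q = 1000.2.
ΔQ = 1000.2 - 971 = 29.2.

ΔQ = 29.2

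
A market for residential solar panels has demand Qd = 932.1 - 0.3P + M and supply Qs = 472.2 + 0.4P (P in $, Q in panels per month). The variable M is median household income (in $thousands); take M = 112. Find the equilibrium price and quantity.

P* = 817, Q* = 799

With M = 112, demand is Qd = 1044.1 - 0.3P.
At equilibrium Qd = Qs, so 1044.1 - 0.3P = 472.2 + 0.4P; collecting terms, 571.9 = 0.7P and P* = 817.
From the demand curve, Q* = 1044.1 - 0.3(817) = 799.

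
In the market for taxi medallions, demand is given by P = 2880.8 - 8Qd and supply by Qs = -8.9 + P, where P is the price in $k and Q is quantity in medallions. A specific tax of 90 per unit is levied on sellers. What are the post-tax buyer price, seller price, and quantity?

Inverting to quantity form: Qd = 360.1 - 0.125P.
The tax drives a wedge P_b - P_s = 90. Substituting P_s = P_b - 90 into supply: Qs = -98.9 + P_b.
Set Qd = Qs: 360.1 - 0.125P_b = -98.9 + P_b, so 459 = 1.125P_b and P_b = 408.
Then P_s = 408 - 90 = 318 and Q = 360.1 - 0.125(408) = 309.1.

P_b = 408, P_s = 318, Q = 309.1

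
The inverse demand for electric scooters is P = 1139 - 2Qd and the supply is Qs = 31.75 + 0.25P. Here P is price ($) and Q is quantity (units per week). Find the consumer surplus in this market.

Inverting to quantity form: Qd = 569.5 - 0.5P.
Equating demand and supply, 569.5 - 0.5P = 31.75 + 0.25P gives 0.75P = 537.75, so P* = 717.
Substitute back: Q* = 569.5 - 0.5(717) = 211.
Demand choke price (Qd = 0): P = 569.5/0.5 = 1139. Consumer surplus = ½ × (1139 - 717) × 211 = 44521.

Consumer surplus = 44521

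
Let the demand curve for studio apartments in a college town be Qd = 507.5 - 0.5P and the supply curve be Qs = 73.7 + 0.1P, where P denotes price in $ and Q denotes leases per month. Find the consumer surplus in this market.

Consumer surplus = 21316

The market clears where 507.5 - 0.5P = 73.7 + 0.1P. Rearranging, 0.6P = 433.8, hence P* = 723.
From the demand curve, Q* = 507.5 - 0.5(723) = 146.
Demand choke price (Qd = 0): P = 507.5/0.5 = 1015. Consumer surplus = ½ × (1015 - 723) × 146 = 21316.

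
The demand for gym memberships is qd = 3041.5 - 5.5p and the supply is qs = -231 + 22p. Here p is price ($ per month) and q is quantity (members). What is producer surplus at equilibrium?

At equilibrium qd = qs, so 3041.5 - 5.5p = -231 + 22p; collecting terms, 3272.5 = 27.5p and p* = 119.
From the demand curve, q* = 3041.5 - 5.5(119) = 2387.
Supply choke price (qs = 0): p = 10.5. Producer surplus = ½ × (119 - 10.5) × 2387 = 129494.75.

Producer surplus = 129494.75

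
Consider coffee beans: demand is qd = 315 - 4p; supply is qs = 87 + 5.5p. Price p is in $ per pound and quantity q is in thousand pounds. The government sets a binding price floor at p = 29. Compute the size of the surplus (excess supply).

Evaluating both curves at the floor price 29 gives qd = 199, qs = 246.5.
Surplus = qs - qd = 246.5 - 199 = 47.5.

Surplus = 47.5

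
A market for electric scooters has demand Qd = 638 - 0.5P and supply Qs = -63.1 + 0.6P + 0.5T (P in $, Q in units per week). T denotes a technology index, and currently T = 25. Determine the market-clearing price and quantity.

With T = 25, supply is Qs = -50.6 + 0.6P.
Set Qd = Qs: 638 - 0.5P = -50.6 + 0.6P, so 688.6 = 1.1P and P* = 626.
Then Q* = 638 - 0.5(626) = 325.

P* = 626, Q* = 325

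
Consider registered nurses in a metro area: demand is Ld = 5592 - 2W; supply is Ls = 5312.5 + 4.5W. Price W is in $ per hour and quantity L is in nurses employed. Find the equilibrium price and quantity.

Equating demand and supply, 5592 - 2W = 5312.5 + 4.5W gives 6.5W = 279.5, so W* = 43.
Then L* = 5592 - 2(43) = 5506.

W* = 43, L* = 5506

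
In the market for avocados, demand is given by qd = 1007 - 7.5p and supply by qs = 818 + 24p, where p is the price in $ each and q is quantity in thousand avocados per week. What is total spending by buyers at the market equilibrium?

Total spending by buyers = 5772

The market clears where 1007 - 7.5p = 818 + 24p. Rearranging, 31.5p = 189, hence p* = 6.
Then q* = 1007 - 7.5(6) = 962.
Total spending by buyers = p* × q* = 6 × 962 = 5772.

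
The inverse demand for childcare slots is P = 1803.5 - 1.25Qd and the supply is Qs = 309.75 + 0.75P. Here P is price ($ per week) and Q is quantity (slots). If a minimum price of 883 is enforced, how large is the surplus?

Surplus = 235.6

Rewriting in direct form: Qd = 1442.8 - 0.8P.
At P = 883: Qd = 736.4 and Qs = 972.
Surplus = Qs - Qd = 972 - 736.4 = 235.6.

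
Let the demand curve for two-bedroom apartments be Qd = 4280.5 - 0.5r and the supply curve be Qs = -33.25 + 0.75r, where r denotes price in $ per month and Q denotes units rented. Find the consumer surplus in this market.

Consumer surplus = 6528025

Equating demand and supply, 4280.5 - 0.5r = -33.25 + 0.75r gives 1.25r = 4313.75, so r* = 3451.
Plugging r* into demand: Q* = 4280.5 - 0.5(3451) = 2555.
Demand choke price (Qd = 0): r = 4280.5/0.5 = 8561. Consumer surplus = ½ × (8561 - 3451) × 2555 = 6528025.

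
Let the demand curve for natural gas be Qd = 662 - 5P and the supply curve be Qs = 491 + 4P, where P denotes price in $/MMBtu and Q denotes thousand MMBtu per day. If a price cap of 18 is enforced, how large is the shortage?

At P = 18: Qd = 572 and Qs = 563.
Shortage = Qd - Qs = 572 - 563 = 9.

Shortage = 9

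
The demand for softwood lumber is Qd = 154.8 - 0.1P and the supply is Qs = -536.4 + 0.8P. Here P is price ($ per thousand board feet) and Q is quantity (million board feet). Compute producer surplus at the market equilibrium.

Set Qd = Qs: 154.8 - 0.1P = -536.4 + 0.8P, so 691.2 = 0.9P and P* = 768.
Then Q* = 154.8 - 0.1(768) = 78.
Supply choke price (Qs = 0): P = 670.5. Producer surplus = ½ × (768 - 670.5) × 78 = 3802.5.

Producer surplus = 3802.5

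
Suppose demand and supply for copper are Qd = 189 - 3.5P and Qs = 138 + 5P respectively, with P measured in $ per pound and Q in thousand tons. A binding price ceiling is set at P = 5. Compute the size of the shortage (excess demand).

At P = 5: Qd = 171.5 and Qs = 163.
Shortage = Qd - Qs = 171.5 - 163 = 8.5.

Shortage = 8.5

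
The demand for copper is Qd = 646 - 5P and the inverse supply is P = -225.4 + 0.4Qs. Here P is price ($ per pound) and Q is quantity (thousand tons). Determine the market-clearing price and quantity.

P* = 11, Q* = 591

Rewriting in direct form: Qs = 563.5 + 2.5P.
The market clears where 646 - 5P = 563.5 + 2.5P. Rearranging, 7.5P = 82.5, hence P* = 11.
Plugging P* into demand: Q* = 646 - 5(11) = 591.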